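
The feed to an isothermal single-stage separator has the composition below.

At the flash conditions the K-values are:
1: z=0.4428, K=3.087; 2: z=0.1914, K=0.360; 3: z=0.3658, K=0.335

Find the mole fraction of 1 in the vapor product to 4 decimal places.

Rachford–Rice: g(β) = Σ zᵢ(Kᵢ−1)/(1+β(Kᵢ−1)) = 0.
Check two-phase: ΣzᵢKᵢ = 1.5584 > 1 and Σzᵢ/Kᵢ = 1.7670 > 1, so g(0) = 0.5584 > 0 and g(1) = -0.7670 < 0.
Newton iteration, β⁰ = 0.44:
  β = 0.4400: g = -0.03264, g' = -0.9993 → β = 0.4073
  β = 0.4073: g = 0.00018, g' = -1.0112 → β = 0.4075
Converged at β = 0.4075.
Compositions from xᵢ = zᵢ/(1+β(Kᵢ−1)), yᵢ = Kᵢxᵢ:
  1: x = 0.2393, y = 0.7387
  2: x = 0.2589, y = 0.0932
  3: x = 0.5018, y = 0.1681

y_1 = 0.7387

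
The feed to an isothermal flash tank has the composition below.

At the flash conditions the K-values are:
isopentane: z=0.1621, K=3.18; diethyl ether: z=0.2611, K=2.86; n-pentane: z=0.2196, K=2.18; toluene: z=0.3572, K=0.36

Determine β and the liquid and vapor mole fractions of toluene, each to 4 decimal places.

β = 0.7881, x_toluene = 0.7207, y_toluene = 0.2594

Newton iteration, β⁰ = 0.5:
  β = 0.5000: g = 0.24750, g' = -0.8562 → β = 0.7891
  β = 0.7891: g = -0.00092, g' = -0.9316 → β = 0.7881
Converged at β = 0.7881.
Compositions from xᵢ = zᵢ/(1+β(Kᵢ−1)), yᵢ = Kᵢxᵢ:
  isopentane: x = 0.0596, y = 0.1897
  diethyl ether: x = 0.1059, y = 0.3028
  n-pentane: x = 0.1138, y = 0.2481
  toluene: x = 0.7207, y = 0.2594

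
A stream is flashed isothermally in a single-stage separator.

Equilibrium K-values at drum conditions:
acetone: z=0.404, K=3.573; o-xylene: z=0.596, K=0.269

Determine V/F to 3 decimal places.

V/F = 0.321

Newton iteration, V/F⁰ = 0.5:
  V/F = 0.500: g = -0.2320, g' = -1.303 → V/F = 0.322
  V/F = 0.322: g = -0.0011, g' = -1.345 → V/F = 0.321
Converged at V/F = 0.321.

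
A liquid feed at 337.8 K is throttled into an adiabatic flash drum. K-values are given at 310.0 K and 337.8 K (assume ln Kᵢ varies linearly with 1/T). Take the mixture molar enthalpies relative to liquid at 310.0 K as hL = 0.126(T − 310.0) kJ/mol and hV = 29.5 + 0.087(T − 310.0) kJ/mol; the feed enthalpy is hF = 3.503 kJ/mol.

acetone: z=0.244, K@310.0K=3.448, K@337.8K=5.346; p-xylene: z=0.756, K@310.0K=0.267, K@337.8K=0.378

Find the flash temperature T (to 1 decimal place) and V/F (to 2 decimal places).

Adiabatic flash: solve Rachford–Rice at each trial T, then check hF = ψ·hV(T) + (1−ψ)·hL(T).
  T = 310.0 K: K = (3.448, 0.267), RR gives ψ = 0.024, H_out = 0.710 kJ/mol
  T = 337.8 K: K = (5.346, 0.378), RR gives ψ = 0.218, H_out = 9.707 kJ/mol
  T = 323.9 K: K = (4.334, 0.320), RR gives ψ = 0.132, H_out = 5.577 kJ/mol
  T = 316.9 K: K = (3.872, 0.293), RR gives ψ = 0.082, H_out = 3.260 kJ/mol
  T = 320.4 K: K = (4.099, 0.306), RR gives ψ = 0.108, H_out = 4.446 kJ/mol
  T = 318.6 K: K = (3.981, 0.299), RR gives ψ = 0.095, H_out = 3.843 kJ/mol
Linear interpolation between T = 316.9 (H_out = 3.260) and T = 318.6 (H_out = 3.843) on hF = 3.503 gives T ≈ 317.6 K, at which ψ = 0.09.

T = 317.6 K, V/F = 0.09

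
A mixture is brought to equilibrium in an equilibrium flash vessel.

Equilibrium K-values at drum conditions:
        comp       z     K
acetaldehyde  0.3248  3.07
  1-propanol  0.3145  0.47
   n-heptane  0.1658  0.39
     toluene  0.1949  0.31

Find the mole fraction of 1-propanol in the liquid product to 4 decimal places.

x_1-propanol = 0.3556

Rachford–Rice: g(β) = Σ zᵢ(Kᵢ−1)/(1+β(Kᵢ−1)) = 0.
g(0) = ΣzᵢKᵢ − 1 = 0.2700 and g(1) = 1 − Σzᵢ/Kᵢ = -0.8288, so a root lies in (0, 1).
Newton–Raphson from β = 0.61:
  β = 0.6100: g = -0.34248, g' = -0.8979 → β = 0.2286
  β = 0.2286: g = -0.01047, g' = -0.9698 → β = 0.2178
  β = 0.2178: g = 0.00008, g' = -0.9846 → β = 0.2179
Converged at β = 0.2179.
Compositions from xᵢ = zᵢ/(1+β(Kᵢ−1)), yᵢ = Kᵢxᵢ:
  acetaldehyde: x = 0.2238, y = 0.6872
  1-propanol: x = 0.3556, y = 0.1671
  n-heptane: x = 0.1912, y = 0.0746
  toluene: x = 0.2294, y = 0.0711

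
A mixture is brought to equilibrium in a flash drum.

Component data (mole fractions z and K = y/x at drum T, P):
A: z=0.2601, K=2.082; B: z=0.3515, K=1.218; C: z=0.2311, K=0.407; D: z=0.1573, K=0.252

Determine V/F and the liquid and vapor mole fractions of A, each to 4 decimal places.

V/F = 0.2245, x_A = 0.2093, y_A = 0.4357

Rachford–Rice: g(V/F) = Σ zᵢ(Kᵢ−1)/(1+V/F(Kᵢ−1)) = 0.
Feasibility: ΣzᵢKᵢ = 1.1034, Σzᵢ/Kᵢ = 1.6055 — both > 1, two phases present.
Newton–Raphson from V/F = 0.5:
  V/F = 0.5000: g = -0.13103, g' = -0.5306 → V/F = 0.2530
  V/F = 0.2530: g = -0.01281, g' = -0.4491 → V/F = 0.2245
Converged at V/F = 0.2245.
Compositions from xᵢ = zᵢ/(1+V/F(Kᵢ−1)), yᵢ = Kᵢxᵢ:
  A: x = 0.2093, y = 0.4357
  B: x = 0.3351, y = 0.4082
  C: x = 0.2666, y = 0.1085
  D: x = 0.1890, y = 0.0476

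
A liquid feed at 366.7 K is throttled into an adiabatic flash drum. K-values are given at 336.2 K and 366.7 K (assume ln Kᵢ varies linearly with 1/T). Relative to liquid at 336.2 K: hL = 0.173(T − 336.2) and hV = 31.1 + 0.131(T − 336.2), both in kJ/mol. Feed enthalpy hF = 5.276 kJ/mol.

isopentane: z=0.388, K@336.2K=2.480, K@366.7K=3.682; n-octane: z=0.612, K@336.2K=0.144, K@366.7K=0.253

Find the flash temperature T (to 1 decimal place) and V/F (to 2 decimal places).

T = 344.6 K, V/F = 0.12

Adiabatic flash: solve Rachford–Rice at each trial T, then check hF = ψ·hV(T) + (1−ψ)·hL(T).
  T = 336.2 K: K = (2.480, 0.144), RR gives ψ = 0.040, H_out = 1.236 kJ/mol
  T = 366.7 K: K = (3.682, 0.253), RR gives ψ = 0.291, H_out = 13.960 kJ/mol
  T = 351.4 K: K = (3.046, 0.193), RR gives ψ = 0.182, H_out = 8.164 kJ/mol
  T = 343.8 K: K = (2.755, 0.167), RR gives ψ = 0.117, H_out = 4.921 kJ/mol
  T = 347.6 K: K = (2.898, 0.180), RR gives ψ = 0.151, H_out = 6.586 kJ/mol
  T = 345.7 K: K = (2.826, 0.173), RR gives ψ = 0.134, H_out = 5.765 kJ/mol
Linear interpolation between T = 343.8 (H_out = 4.921) and T = 345.7 (H_out = 5.765) on hF = 5.276 gives T ≈ 344.6 K, at which ψ = 0.12.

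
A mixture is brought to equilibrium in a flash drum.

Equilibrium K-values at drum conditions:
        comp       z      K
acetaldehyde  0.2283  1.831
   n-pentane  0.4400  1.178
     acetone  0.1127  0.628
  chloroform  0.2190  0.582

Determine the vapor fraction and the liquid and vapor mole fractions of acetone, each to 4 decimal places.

Rachford–Rice: g(ψ) = Σ zᵢ(Kᵢ−1)/(1+ψ(Kᵢ−1)) = 0.
g(0) = ΣzᵢKᵢ − 1 = 0.1346 and g(1) = 1 − Σzᵢ/Kᵢ = -0.0539, so a root lies in (0, 1).
Iterate (Newton) starting at ψ = 0.5:
  ψ = 0.5000: g = 0.03871, g' = -0.1751 → ψ = 0.7211
  ψ = 0.7211: g = -0.00028, g' = -0.1801 → ψ = 0.7195
Converged at ψ = 0.7195.
Compositions from xᵢ = zᵢ/(1+ψ(Kᵢ−1)), yᵢ = Kᵢxᵢ:
  acetaldehyde: x = 0.1429, y = 0.2616
  n-pentane: x = 0.3900, y = 0.4595
  acetone: x = 0.1539, y = 0.0966
  chloroform: x = 0.3132, y = 0.1823

ψ = 0.7195, x_acetone = 0.1539, y_acetone = 0.0966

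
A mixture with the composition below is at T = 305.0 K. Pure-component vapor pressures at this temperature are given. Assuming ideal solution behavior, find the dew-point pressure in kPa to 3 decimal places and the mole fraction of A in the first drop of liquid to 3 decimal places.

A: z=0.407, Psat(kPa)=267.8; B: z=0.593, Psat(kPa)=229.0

Pdew = 243.350 kPa, x_A = 0.370

At the dew point ψ → 1, so Σzᵢ/Kᵢ = 1 with Kᵢ = Pᵢˢᵃᵗ/P ⇒ 1/P = Σzᵢ/Pᵢˢᵃᵗ.
1/P = 0.407/267.8 + 0.593/229.0 = 0.004109 ⇒ P = 243.350 kPa
xᵢ = zᵢP/Pᵢˢᵃᵗ ⇒ x_A = 0.407·243.350/267.8 = 0.370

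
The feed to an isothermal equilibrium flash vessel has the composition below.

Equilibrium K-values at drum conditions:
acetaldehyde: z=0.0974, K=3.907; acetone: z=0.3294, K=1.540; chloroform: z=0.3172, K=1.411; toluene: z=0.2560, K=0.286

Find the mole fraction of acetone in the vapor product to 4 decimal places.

y_acetone = 0.3775

Rachford–Rice: g(β) = Σ zᵢ(Kᵢ−1)/(1+β(Kᵢ−1)) = 0.
Check two-phase: ΣzᵢKᵢ = 1.4086 > 1 and Σzᵢ/Kᵢ = 1.3587 > 1, so g(0) = 0.4086 > 0 and g(1) = -0.3587 < 0.
Newton iteration, β⁰ = 0.38:
  β = 0.3800: g = 0.14404, g' = -0.5378 → β = 0.6478
  β = 0.6478: g = -0.00715, g' = -0.6370 → β = 0.6366
  β = 0.6366: g = -0.00006, g' = -0.6268 → β = 0.6365
Converged at β = 0.6365.
Compositions from xᵢ = zᵢ/(1+β(Kᵢ−1)), yᵢ = Kᵢxᵢ:
  acetaldehyde: x = 0.0342, y = 0.1335
  acetone: x = 0.2451, y = 0.3775
  chloroform: x = 0.2514, y = 0.3548
  toluene: x = 0.4693, y = 0.1342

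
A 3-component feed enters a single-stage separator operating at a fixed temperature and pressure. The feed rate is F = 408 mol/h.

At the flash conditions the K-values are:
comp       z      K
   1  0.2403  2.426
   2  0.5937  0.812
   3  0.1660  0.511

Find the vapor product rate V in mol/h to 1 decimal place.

Material balance + equilibrium reduce to Σ zᵢ(Kᵢ−1)/(1+β(Kᵢ−1)) = 0.
Check two-phase: ΣzᵢKᵢ = 1.1499 > 1 and Σzᵢ/Kᵢ = 1.1551 > 1, so g(0) = 0.1499 > 0 and g(1) = -0.1551 < 0.
Newton–Raphson from β = 0.58:
  β = 0.5800: g = -0.05104, g' = -0.2502 → β = 0.3760
  β = 0.3760: g = 0.00350, g' = -0.2910 → β = 0.3880
  β = 0.3880: g = 0.00002, g' = -0.2874 → β = 0.3881
Converged at β = 0.3881.
Then V = β·F = 0.3881·408 = 158.3 mol/h and L = F − V = 249.7 mol/h.

V = 158.3 mol/h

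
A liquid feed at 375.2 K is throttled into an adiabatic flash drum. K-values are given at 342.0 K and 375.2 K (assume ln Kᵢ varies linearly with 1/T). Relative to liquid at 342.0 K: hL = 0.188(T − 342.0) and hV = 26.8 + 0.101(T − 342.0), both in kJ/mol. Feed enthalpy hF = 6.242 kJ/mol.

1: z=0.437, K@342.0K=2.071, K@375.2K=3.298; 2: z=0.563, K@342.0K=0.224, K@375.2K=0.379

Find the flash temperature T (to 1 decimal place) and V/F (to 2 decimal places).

T = 350.7 K, V/F = 0.18

Adiabatic flash: solve Rachford–Rice at each trial T, then check hF = ψ·hV(T) + (1−ψ)·hL(T).
  T = 342.0 K: K = (2.071, 0.224), RR gives ψ = 0.037, H_out = 1.004 kJ/mol
  T = 375.2 K: K = (3.298, 0.379), RR gives ψ = 0.459, H_out = 17.210 kJ/mol
  T = 358.6 K: K = (2.642, 0.295), RR gives ψ = 0.277, H_out = 10.141 kJ/mol
  T = 350.3 K: K = (2.346, 0.258), RR gives ψ = 0.171, H_out = 6.007 kJ/mol
  T = 354.5 K: K = (2.493, 0.276), RR gives ψ = 0.227, H_out = 8.178 kJ/mol
  T = 352.4 K: K = (2.419, 0.267), RR gives ψ = 0.199, H_out = 7.116 kJ/mol
Linear interpolation between T = 350.3 (H_out = 6.007) and T = 352.4 (H_out = 7.116) on hF = 6.242 gives T ≈ 350.7 K, at which ψ = 0.18.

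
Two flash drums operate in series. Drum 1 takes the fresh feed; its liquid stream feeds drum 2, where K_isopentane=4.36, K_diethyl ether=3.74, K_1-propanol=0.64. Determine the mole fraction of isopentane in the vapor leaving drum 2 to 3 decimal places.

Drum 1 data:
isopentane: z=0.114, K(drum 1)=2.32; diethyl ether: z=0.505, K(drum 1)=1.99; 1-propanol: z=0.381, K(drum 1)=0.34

y_isopentane (drum 2) = 0.073

Drum 1:
Newton iteration, ψ₁⁰ = 0.5:
  ψ₁ = 0.500: g = 0.0498, g' = -0.663 → ψ₁ = 0.575
  ψ₁ = 0.575: g = -0.0011, g' = -0.696 → ψ₁ = 0.573
Converged at ψ₁ = 0.573.
Drum-1 compositions:
  isopentane: x = 0.065, y = 0.151
  diethyl ether: x = 0.322, y = 0.641
  1-propanol: x = 0.613, y = 0.208
Drum-2 feed = drum-1 liquid: z₂ = (0.0649, 0.3221, 0.6130).
Drum 2:
Rachford–Rice: g(ψ₂) = Σ zᵢ(Kᵢ−1)/(1+ψ₂(Kᵢ−1)) = 0.
g(0) = ΣzᵢKᵢ − 1 = 0.880 and g(1) = 1 − Σzᵢ/Kᵢ = -0.059, so a root lies in (0, 1).
Iterate (Newton) starting at ψ₂ = 0.56:
  ψ₂ = 0.560: g = 0.1475, g' = -0.589 → ψ₂ = 0.810
  ψ₂ = 0.810: g = 0.0211, g' = -0.444 → ψ₂ = 0.858
  ψ₂ = 0.858: g = 0.0003, g' = -0.430 → ψ₂ = 0.859
Converged at ψ₂ = 0.859.
  isopentane: x = 0.017, y = 0.073
  diethyl ether: x = 0.096, y = 0.359
  1-propanol: x = 0.887, y = 0.568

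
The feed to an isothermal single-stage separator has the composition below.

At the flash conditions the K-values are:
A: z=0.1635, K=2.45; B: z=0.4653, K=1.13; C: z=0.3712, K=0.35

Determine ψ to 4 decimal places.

ψ = 0.1196

Material balance + equilibrium reduce to Σ zᵢ(Kᵢ−1)/(1+ψ(Kᵢ−1)) = 0.
g(0) = ΣzᵢKᵢ − 1 = 0.0563 and g(1) = 1 − Σzᵢ/Kᵢ = -0.5391, so a root lies in (0, 1).
Iterate (Newton) starting at ψ = 0.5:
  ψ = 0.5000: g = -0.16322, g' = -0.4667 → ψ = 0.1502
  ψ = 0.1502: g = -0.01340, g' = -0.4320 → ψ = 0.1192
  ψ = 0.1192: g = 0.00015, g' = -0.4418 → ψ = 0.1196
Converged at ψ = 0.1196.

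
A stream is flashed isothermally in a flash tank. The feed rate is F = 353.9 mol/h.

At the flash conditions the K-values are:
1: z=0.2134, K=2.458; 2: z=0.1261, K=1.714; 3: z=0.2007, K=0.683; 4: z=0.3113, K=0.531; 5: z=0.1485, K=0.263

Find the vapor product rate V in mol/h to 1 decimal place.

Rachford–Rice: g(V/F) = Σ zᵢ(Kᵢ−1)/(1+V/F(Kᵢ−1)) = 0.
Feasibility: ΣzᵢKᵢ = 1.0821, Σzᵢ/Kᵢ = 1.6051 — both > 1, two phases present.
Newton iteration, V/F⁰ = 0.5:
  V/F = 0.5000: g = -0.19334, g' = -0.5343 → V/F = 0.1381
  V/F = 0.1381: g = -0.00356, g' = -0.5679 → V/F = 0.1319
Converged at V/F = 0.1319.
Then V = V/F·F = 0.1319·353.9 = 46.7 mol/h and L = F − V = 307.2 mol/h.

V = 46.7 mol/h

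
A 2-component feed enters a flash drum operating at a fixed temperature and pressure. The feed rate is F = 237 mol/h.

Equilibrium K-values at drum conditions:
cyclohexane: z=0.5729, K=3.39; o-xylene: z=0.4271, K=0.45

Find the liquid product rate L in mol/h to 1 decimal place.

Rachford–Rice: g(V/F) = Σ zᵢ(Kᵢ−1)/(1+V/F(Kᵢ−1)) = 0.
Feasibility: ΣzᵢKᵢ = 2.1343, Σzᵢ/Kᵢ = 1.1181 — both > 1, two phases present.
Binary case is linear: z₁(K₁−1)(1+V/F(K₂−1)) + z₂(K₂−1)(1+V/F(K₁−1)) = 0
⇒ V/F = [z₁(K₁−1)+z₂(K₂−1)] / [−(K₁−1)(K₂−1)] = 1.13433/1.31450 = 0.8629
Then V = V/F·F = 0.8629·237 = 204.5 mol/h and L = F − V = 32.5 mol/h.

L = 32.5 mol/h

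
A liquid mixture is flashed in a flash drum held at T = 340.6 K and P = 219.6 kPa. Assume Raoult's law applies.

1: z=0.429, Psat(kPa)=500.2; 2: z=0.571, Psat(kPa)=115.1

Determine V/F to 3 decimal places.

Raoult's law: Kᵢ = Pᵢˢᵃᵗ/P = Pᵢˢᵃᵗ/219.6.
  K_1 = 500.2/219.6 = 2.27778, K_2 = 115.1/219.6 = 0.52413
Material balance + equilibrium reduce to Σ zᵢ(Kᵢ−1)/(1+V/F(Kᵢ−1)) = 0.
Feasibility: ΣzᵢKᵢ = 1.276, Σzᵢ/Kᵢ = 1.278 — both > 1, two phases present.
Binary case is linear: z₁(K₁−1)(1+V/F(K₂−1)) + z₂(K₂−1)(1+V/F(K₁−1)) = 0
⇒ V/F = [z₁(K₁−1)+z₂(K₂−1)] / [−(K₁−1)(K₂−1)] = 0.2764/0.6080 = 0.455

V/F = 0.455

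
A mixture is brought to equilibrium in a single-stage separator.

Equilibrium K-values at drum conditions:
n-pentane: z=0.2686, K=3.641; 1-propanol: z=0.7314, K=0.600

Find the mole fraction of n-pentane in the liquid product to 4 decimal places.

x_n-pentane = 0.1315

Rachford–Rice: g(β) = Σ zᵢ(Kᵢ−1)/(1+β(Kᵢ−1)) = 0.
Feasibility: ΣzᵢKᵢ = 1.4168, Σzᵢ/Kᵢ = 1.2928 — both > 1, two phases present.
Binary case is linear: z₁(K₁−1)(1+β(K₂−1)) + z₂(K₂−1)(1+β(K₁−1)) = 0
⇒ β = [z₁(K₁−1)+z₂(K₂−1)] / [−(K₁−1)(K₂−1)] = 0.41681/1.05640 = 0.3946
Compositions from xᵢ = zᵢ/(1+β(Kᵢ−1)), yᵢ = Kᵢxᵢ:
  n-pentane: x = 0.1315, y = 0.4789
  1-propanol: x = 0.8685, y = 0.5211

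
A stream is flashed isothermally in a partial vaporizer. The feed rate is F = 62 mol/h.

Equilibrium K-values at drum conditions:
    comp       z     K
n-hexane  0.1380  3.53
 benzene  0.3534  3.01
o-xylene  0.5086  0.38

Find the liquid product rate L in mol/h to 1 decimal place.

Rachford–Rice: g(β) = Σ zᵢ(Kᵢ−1)/(1+β(Kᵢ−1)) = 0.
g(0) = ΣzᵢKᵢ − 1 = 0.7441 and g(1) = 1 − Σzᵢ/Kᵢ = -0.4949, so a root lies in (0, 1).
Newton iteration, β⁰ = 0.31:
  β = 0.3100: g = 0.24295, g' = -1.1190 → β = 0.5271
  β = 0.5271: g = 0.02611, g' = -0.9302 → β = 0.5552
Converged at β = 0.5552.
Then V = β·F = 0.5552·62 = 34.4 mol/h and L = F − V = 27.6 mol/h.

L = 27.6 mol/h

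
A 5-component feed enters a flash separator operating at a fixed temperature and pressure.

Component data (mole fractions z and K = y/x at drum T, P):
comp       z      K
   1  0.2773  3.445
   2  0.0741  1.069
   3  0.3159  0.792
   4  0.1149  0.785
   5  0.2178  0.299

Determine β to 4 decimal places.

Rachford–Rice: g(β) = Σ zᵢ(Kᵢ−1)/(1+β(Kᵢ−1)) = 0.
Check two-phase: ΣzᵢKᵢ = 1.4400 > 1 and Σzᵢ/Kᵢ = 1.4235 > 1, so g(0) = 0.4400 > 0 and g(1) = -0.4235 < 0.
Iterate (Newton) starting at β = 0.39:
  β = 0.3900: g = 0.04344, g' = -0.6599 → β = 0.4558
  β = 0.4558: g = 0.00125, g' = -0.6254 → β = 0.4578
Converged at β = 0.4578.

β = 0.4578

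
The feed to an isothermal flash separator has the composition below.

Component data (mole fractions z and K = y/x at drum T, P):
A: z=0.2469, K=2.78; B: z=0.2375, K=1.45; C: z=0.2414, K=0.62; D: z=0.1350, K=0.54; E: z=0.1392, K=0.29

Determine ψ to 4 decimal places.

Rachford–Rice: g(ψ) = Σ zᵢ(Kᵢ−1)/(1+ψ(Kᵢ−1)) = 0.
Feasibility: ΣzᵢKᵢ = 1.2937, Σzᵢ/Kᵢ = 1.3720 — both > 1, two phases present.
Newton–Raphson from ψ = 0.61:
  ψ = 0.6100: g = -0.08551, g' = -0.5420 → ψ = 0.4522
  ψ = 0.4522: g = -0.00247, g' = -0.5219 → ψ = 0.4475
Converged at ψ = 0.4475.

ψ = 0.4475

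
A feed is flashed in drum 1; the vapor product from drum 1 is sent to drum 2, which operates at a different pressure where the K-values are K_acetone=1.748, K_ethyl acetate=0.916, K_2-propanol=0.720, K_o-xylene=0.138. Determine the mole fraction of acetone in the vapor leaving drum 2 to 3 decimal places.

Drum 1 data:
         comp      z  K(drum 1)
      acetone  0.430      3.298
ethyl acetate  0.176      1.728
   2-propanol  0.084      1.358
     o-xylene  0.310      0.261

y_acetone (drum 2) = 0.693

Drum 1:
Material balance + equilibrium reduce to Σ zᵢ(Kᵢ−1)/(1+ψ₁(Kᵢ−1)) = 0.
g(0) = ΣzᵢKᵢ − 1 = 0.917 and g(1) = 1 − Σzᵢ/Kᵢ = -0.482, so a root lies in (0, 1).
Newton–Raphson from ψ₁ = 0.5:
  ψ₁ = 0.500: g = 0.2159, g' = -0.975 → ψ₁ = 0.721
  ψ₁ = 0.721: g = -0.0109, g' = -1.145 → ψ₁ = 0.712
Converged at ψ₁ = 0.712.
Drum-1 compositions:
  acetone: x = 0.163, y = 0.538
  ethyl acetate: x = 0.116, y = 0.200
  2-propanol: x = 0.067, y = 0.091
  o-xylene: x = 0.654, y = 0.171
Drum-2 feed = drum-1 vapor: z₂ = (0.5381, 0.2003, 0.0909, 0.1707).
Drum 2:
Rachford–Rice: g(ψ₂) = Σ zᵢ(Kᵢ−1)/(1+ψ₂(Kᵢ−1)) = 0.
g(0) = ΣzᵢKᵢ − 1 = 0.213 and g(1) = 1 − Σzᵢ/Kᵢ = -0.890, so a root lies in (0, 1).
Newton iteration, ψ₂⁰ = 0.63:
  ψ₂ = 0.630: g = -0.0971, g' = -0.759 → ψ₂ = 0.502
  ψ₂ = 0.502: g = -0.0139, g' = -0.564 → ψ₂ = 0.477
Converged at ψ₂ = 0.477.
  acetone: x = 0.397, y = 0.693
  ethyl acetate: x = 0.209, y = 0.191
  2-propanol: x = 0.105, y = 0.076
  o-xylene: x = 0.290, y = 0.040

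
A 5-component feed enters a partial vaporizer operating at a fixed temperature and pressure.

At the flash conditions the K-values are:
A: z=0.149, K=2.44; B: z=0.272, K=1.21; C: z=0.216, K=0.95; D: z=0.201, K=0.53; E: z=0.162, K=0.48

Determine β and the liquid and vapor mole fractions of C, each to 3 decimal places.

Newton iteration, β⁰ = 0.5:
  β = 0.500: g = -0.0720, g' = -0.271 → β = 0.234
  β = 0.234: g = 0.0019, g' = -0.297 → β = 0.241
Converged at β = 0.241.
Compositions from xᵢ = zᵢ/(1+β(Kᵢ−1)), yᵢ = Kᵢxᵢ:
  A: x = 0.111, y = 0.270
  B: x = 0.259, y = 0.313
  C: x = 0.219, y = 0.208
  D: x = 0.227, y = 0.120
  E: x = 0.185, y = 0.089

β = 0.241, x_C = 0.219, y_C = 0.208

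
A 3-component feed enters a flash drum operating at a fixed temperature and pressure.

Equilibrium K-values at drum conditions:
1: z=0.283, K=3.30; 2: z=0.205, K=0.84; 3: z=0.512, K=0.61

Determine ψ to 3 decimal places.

Newton iteration, ψ⁰ = 0.42:
  ψ = 0.420: g = 0.0571, g' = -0.505 → ψ = 0.533
  ψ = 0.533: g = 0.0044, g' = -0.432 → ψ = 0.543
Converged at ψ = 0.543.

ψ = 0.543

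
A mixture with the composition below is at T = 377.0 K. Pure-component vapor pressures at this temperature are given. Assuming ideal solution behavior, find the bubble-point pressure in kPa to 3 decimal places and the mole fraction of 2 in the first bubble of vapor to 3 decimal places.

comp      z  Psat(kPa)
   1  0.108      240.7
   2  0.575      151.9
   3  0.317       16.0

Pbub = 118.410 kPa, y_2 = 0.738

At the bubble point ψ → 0, so ΣzᵢKᵢ = 1 with Kᵢ = Pᵢˢᵃᵗ/P ⇒ P = ΣzᵢPᵢˢᵃᵗ.
P = 0.108·240.7 + 0.575·151.9 + 0.317·16.0 = 118.410 kPa
yᵢ = zᵢPᵢˢᵃᵗ/P ⇒ y_2 = 0.575·151.9/118.410 = 0.738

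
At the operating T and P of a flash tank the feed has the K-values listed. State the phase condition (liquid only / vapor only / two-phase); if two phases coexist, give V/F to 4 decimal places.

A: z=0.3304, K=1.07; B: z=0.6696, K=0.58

ΣzᵢKᵢ = 0.7419; Σzᵢ/Kᵢ = 1.4633.
Since ΣzᵢKᵢ < 1 the mixture is below its bubble point — single liquid phase.

liquid only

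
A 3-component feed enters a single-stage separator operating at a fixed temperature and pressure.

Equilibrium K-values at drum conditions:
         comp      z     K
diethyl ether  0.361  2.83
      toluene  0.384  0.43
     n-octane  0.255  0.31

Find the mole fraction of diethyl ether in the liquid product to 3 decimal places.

x_diethyl ether = 0.253

Rachford–Rice: g(β) = Σ zᵢ(Kᵢ−1)/(1+β(Kᵢ−1)) = 0.
Check two-phase: ΣzᵢKᵢ = 1.266 > 1 and Σzᵢ/Kᵢ = 1.843 > 1, so g(0) = 0.266 > 0 and g(1) = -0.843 < 0.
Iterate (Newton) starting at β = 0.5:
  β = 0.500: g = -0.2298, g' = -0.857 → β = 0.232
  β = 0.232: g = 0.0022, g' = -0.934 → β = 0.234
Converged at β = 0.234.
Compositions from xᵢ = zᵢ/(1+β(Kᵢ−1)), yᵢ = Kᵢxᵢ:
  diethyl ether: x = 0.253, y = 0.715
  toluene: x = 0.443, y = 0.191
  n-octane: x = 0.304, y = 0.094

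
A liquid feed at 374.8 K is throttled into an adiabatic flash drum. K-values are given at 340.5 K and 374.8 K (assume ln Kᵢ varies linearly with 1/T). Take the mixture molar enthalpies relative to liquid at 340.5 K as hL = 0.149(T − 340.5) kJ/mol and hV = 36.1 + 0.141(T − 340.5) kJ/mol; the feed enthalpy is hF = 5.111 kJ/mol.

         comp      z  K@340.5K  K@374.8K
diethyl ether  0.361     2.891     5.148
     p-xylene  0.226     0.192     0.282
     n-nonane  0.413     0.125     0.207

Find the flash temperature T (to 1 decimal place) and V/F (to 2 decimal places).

T = 344.5 K, V/F = 0.13

Adiabatic flash: solve Rachford–Rice at each trial T, then check hF = ψ·hV(T) + (1−ψ)·hL(T).
  T = 340.5 K: K = (2.891, 0.192, 0.125), RR gives ψ = 0.086, H_out = 3.108 kJ/mol
  T = 374.8 K: K = (5.148, 0.282, 0.207), RR gives ψ = 0.317, H_out = 16.453 kJ/mol
  T = 357.6 K: K = (3.908, 0.235, 0.163), RR gives ψ = 0.225, H_out = 10.632 kJ/mol
  T = 349.1 K: K = (3.377, 0.213, 0.143), RR gives ψ = 0.165, H_out = 7.221 kJ/mol
  T = 344.8 K: K = (3.127, 0.202, 0.134), RR gives ψ = 0.128, H_out = 5.270 kJ/mol
  T = 342.6 K: K = (3.005, 0.197, 0.129), RR gives ψ = 0.108, H_out = 4.194 kJ/mol
Linear interpolation between T = 342.6 (H_out = 4.194) and T = 344.8 (H_out = 5.270) on hF = 5.111 gives T ≈ 344.5 K, at which ψ = 0.13.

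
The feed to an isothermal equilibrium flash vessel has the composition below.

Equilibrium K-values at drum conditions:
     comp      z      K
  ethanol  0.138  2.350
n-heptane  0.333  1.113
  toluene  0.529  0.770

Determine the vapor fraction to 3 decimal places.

ψ = 0.575

Rachford–Rice: g(ψ) = Σ zᵢ(Kᵢ−1)/(1+ψ(Kᵢ−1)) = 0.
Check two-phase: ΣzᵢKᵢ = 1.102 > 1 and Σzᵢ/Kᵢ = 1.045 > 1, so g(0) = 0.102 > 0 and g(1) = -0.045 < 0.
Newton–Raphson from ψ = 0.5:
  ψ = 0.500: g = 0.0094, g' = -0.129 → ψ = 0.572
  ψ = 0.572: g = 0.0003, g' = -0.121 → ψ = 0.575
Converged at ψ = 0.575.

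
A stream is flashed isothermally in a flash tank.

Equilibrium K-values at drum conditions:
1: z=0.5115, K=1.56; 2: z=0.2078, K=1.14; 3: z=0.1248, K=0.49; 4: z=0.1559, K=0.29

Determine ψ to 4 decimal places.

Let ψ = V/F and solve Σ zᵢ(Kᵢ−1)/(1+ψ(Kᵢ−1)) = 0.
g(0) = ΣzᵢKᵢ − 1 = 0.1412 and g(1) = 1 − Σzᵢ/Kᵢ = -0.3024, so a root lies in (0, 1).
Newton–Raphson from ψ = 0.61:
  ψ = 0.6100: g = -0.04733, g' = -0.4055 → ψ = 0.4933
  ψ = 0.4933: g = -0.00374, g' = -0.3461 → ψ = 0.4825
  ψ = 0.4825: g = -0.00002, g' = -0.3419 → ψ = 0.4824
Converged at ψ = 0.4824.

ψ = 0.4824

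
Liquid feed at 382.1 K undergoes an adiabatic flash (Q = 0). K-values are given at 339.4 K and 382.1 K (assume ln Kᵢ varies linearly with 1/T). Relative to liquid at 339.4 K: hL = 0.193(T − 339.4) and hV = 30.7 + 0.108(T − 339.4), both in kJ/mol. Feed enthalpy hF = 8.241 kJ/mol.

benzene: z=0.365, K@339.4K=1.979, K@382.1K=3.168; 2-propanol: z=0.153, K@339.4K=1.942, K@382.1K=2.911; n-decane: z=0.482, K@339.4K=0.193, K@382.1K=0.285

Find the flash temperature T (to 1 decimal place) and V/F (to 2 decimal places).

T = 346.4 K, V/F = 0.23

Adiabatic flash: solve Rachford–Rice at each trial T, then check hF = ψ·hV(T) + (1−ψ)·hL(T).
  T = 339.4 K: K = (1.979, 1.942, 0.193), RR gives ψ = 0.144, H_out = 4.420 kJ/mol
  T = 382.1 K: K = (3.168, 2.911, 0.285), RR gives ψ = 0.494, H_out = 21.606 kJ/mol
  T = 360.8 K: K = (2.540, 2.407, 0.237), RR gives ψ = 0.358, H_out = 14.468 kJ/mol
  T = 350.1 K: K = (2.251, 2.169, 0.215), RR gives ψ = 0.267, H_out = 10.008 kJ/mol
  T = 344.8 K: K = (2.114, 2.055, 0.204), RR gives ψ = 0.211, H_out = 7.424 kJ/mol
  T = 347.5 K: K = (2.183, 2.113, 0.209), RR gives ψ = 0.240, H_out = 8.779 kJ/mol
  T = 346.1 K: K = (2.147, 2.083, 0.206), RR gives ψ = 0.225, H_out = 8.087 kJ/mol
Linear interpolation between T = 346.1 (H_out = 8.087) and T = 347.5 (H_out = 8.779) on hF = 8.241 gives T ≈ 346.4 K, at which ψ = 0.23.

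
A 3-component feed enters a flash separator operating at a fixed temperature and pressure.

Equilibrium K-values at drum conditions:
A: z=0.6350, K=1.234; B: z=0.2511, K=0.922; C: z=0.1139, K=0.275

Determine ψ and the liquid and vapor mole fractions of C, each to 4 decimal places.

ψ = 0.3956, x_C = 0.1597, y_C = 0.0439

Let ψ = V/F and solve Σ zᵢ(Kᵢ−1)/(1+ψ(Kᵢ−1)) = 0.
g(0) = ΣzᵢKᵢ − 1 = 0.0464 and g(1) = 1 − Σzᵢ/Kᵢ = -0.2011, so a root lies in (0, 1).
Newton–Raphson from ψ = 0.5:
  ψ = 0.5000: g = -0.01689, g' = -0.1768 → ψ = 0.4045
  ψ = 0.4045: g = -0.00133, g' = -0.1505 → ψ = 0.3957
  ψ = 0.3957: g = -0.00001, g' = -0.1485 → ψ = 0.3956
Converged at ψ = 0.3956.
Compositions from xᵢ = zᵢ/(1+ψ(Kᵢ−1)), yᵢ = Kᵢxᵢ:
  A: x = 0.5812, y = 0.7172
  B: x = 0.2591, y = 0.2389
  C: x = 0.1597, y = 0.0439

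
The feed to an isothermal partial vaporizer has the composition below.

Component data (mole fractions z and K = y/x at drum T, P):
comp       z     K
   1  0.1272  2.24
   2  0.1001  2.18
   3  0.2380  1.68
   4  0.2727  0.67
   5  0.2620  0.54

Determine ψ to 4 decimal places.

Newton–Raphson from ψ = 0.61:
  ψ = 0.6100: g = -0.00733, g' = -0.3192 → ψ = 0.5870
  ψ = 0.5870: g = 0.00001, g' = -0.3201 → ψ = 0.5871
Converged at ψ = 0.5871.

ψ = 0.5871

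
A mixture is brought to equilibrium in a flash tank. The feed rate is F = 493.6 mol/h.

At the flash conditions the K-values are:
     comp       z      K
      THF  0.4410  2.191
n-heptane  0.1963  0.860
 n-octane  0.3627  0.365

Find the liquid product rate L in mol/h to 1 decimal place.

L = 280.2 mol/h

Rachford–Rice: g(ψ) = Σ zᵢ(Kᵢ−1)/(1+ψ(Kᵢ−1)) = 0.
g(0) = ΣzᵢKᵢ − 1 = 0.2674 and g(1) = 1 − Σzᵢ/Kᵢ = -0.4232, so a root lies in (0, 1).
Iterate (Newton) starting at ψ = 0.31:
  ψ = 0.3100: g = 0.06811, g' = -0.5646 → ψ = 0.4306
  ψ = 0.4306: g = 0.00093, g' = -0.5547 → ψ = 0.4323
Converged at ψ = 0.4323.
Then V = ψ·F = 0.4323·493.6 = 213.4 mol/h and L = F − V = 280.2 mol/h.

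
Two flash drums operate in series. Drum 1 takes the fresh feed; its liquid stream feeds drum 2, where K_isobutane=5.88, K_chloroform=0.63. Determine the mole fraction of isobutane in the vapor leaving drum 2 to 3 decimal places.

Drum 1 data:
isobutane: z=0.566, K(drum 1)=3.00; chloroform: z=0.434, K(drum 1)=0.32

y_isobutane (drum 2) = 0.414

Drum 1:
Material balance + equilibrium reduce to Σ zᵢ(Kᵢ−1)/(1+ψ₁(Kᵢ−1)) = 0.
g(0) = ΣzᵢKᵢ − 1 = 0.837 and g(1) = 1 − Σzᵢ/Kᵢ = -0.545, so a root lies in (0, 1).
Binary case is linear: z₁(K₁−1)(1+ψ₁(K₂−1)) + z₂(K₂−1)(1+ψ₁(K₁−1)) = 0
⇒ ψ₁ = [z₁(K₁−1)+z₂(K₂−1)] / [−(K₁−1)(K₂−1)] = 0.8369/1.3600 = 0.615
Drum-1 compositions:
  isobutane: x = 0.254, y = 0.761
  chloroform: x = 0.746, y = 0.239
Drum-2 feed = drum-1 liquid: z₂ = (0.2537, 0.7463).
Drum 2:
Binary case is linear: z₁(K₁−1)(1+ψ₂(K₂−1)) + z₂(K₂−1)(1+ψ₂(K₁−1)) = 0
⇒ ψ₂ = [z₁(K₁−1)+z₂(K₂−1)] / [−(K₁−1)(K₂−1)] = 0.9621/1.8056 = 0.533
  isobutane: x = 0.070, y = 0.414
  chloroform: x = 0.930, y = 0.586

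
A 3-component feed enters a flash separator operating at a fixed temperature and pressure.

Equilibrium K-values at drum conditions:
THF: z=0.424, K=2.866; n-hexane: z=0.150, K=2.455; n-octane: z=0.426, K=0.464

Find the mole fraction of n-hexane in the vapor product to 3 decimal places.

Newton iteration, V/F⁰ = 0.5:
  V/F = 0.500: g = 0.2237, g' = -0.730 → V/F = 0.806
  V/F = 0.806: g = 0.0141, g' = -0.682 → V/F = 0.827
Converged at V/F = 0.827.
Compositions from xᵢ = zᵢ/(1+V/F(Kᵢ−1)), yᵢ = Kᵢxᵢ:
  THF: x = 0.167, y = 0.478
  n-hexane: x = 0.068, y = 0.167
  n-octane: x = 0.765, y = 0.355

y_n-hexane = 0.167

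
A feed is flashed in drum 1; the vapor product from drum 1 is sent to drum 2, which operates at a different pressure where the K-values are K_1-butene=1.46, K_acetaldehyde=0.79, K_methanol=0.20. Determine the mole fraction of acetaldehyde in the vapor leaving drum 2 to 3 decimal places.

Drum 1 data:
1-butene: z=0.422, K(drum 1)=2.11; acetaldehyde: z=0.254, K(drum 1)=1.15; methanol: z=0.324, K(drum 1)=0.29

Drum 1:
Material balance + equilibrium reduce to Σ zᵢ(Kᵢ−1)/(1+ψ₁(Kᵢ−1)) = 0.
Feasibility: ΣzᵢKᵢ = 1.276, Σzᵢ/Kᵢ = 1.538 — both > 1, two phases present.
Iterate (Newton) starting at ψ₁ = 0.54:
  ψ₁ = 0.540: g = -0.0450, g' = -0.638 → ψ₁ = 0.469
  ψ₁ = 0.469: g = -0.0015, g' = -0.597 → ψ₁ = 0.467
Converged at ψ₁ = 0.467.
Drum-1 compositions:
  1-butene: x = 0.278, y = 0.586
  acetaldehyde: x = 0.237, y = 0.273
  methanol: x = 0.485, y = 0.141
Drum-2 feed = drum-1 vapor: z₂ = (0.5865, 0.2730, 0.1406).
Drum 2:
Iterate (Newton) starting at ψ₂ = 0.68:
  ψ₂ = 0.680: g = -0.1080, g' = -0.521 → ψ₂ = 0.473
  ψ₂ = 0.473: g = -0.0229, g' = -0.331 → ψ₂ = 0.404
  ψ₂ = 0.404: g = -0.0012, g' = -0.299 → ψ₂ = 0.400
Converged at ψ₂ = 0.400.
  1-butene: x = 0.495, y = 0.723
  acetaldehyde: x = 0.298, y = 0.235
  methanol: x = 0.207, y = 0.041

y_acetaldehyde (drum 2) = 0.235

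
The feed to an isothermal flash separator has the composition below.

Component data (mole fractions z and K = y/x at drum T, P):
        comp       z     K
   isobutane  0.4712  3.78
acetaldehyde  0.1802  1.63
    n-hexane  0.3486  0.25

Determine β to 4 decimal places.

β = 0.6793

Newton–Raphson from β = 0.5:
  β = 0.5000: g = 0.21610, g' = -1.1809 → β = 0.6830
  β = 0.6830: g = -0.00476, g' = -1.2926 → β = 0.6793
Converged at β = 0.6793.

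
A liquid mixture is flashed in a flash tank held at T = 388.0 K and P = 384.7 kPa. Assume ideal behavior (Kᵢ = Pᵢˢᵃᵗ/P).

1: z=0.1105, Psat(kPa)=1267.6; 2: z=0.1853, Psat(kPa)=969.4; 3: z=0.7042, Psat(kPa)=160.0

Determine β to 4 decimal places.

β = 0.1144

Raoult's law: Kᵢ = Pᵢˢᵃᵗ/P = Pᵢˢᵃᵗ/384.7.
  K_1 = 1267.6/384.7 = 3.295035, K_2 = 969.4/384.7 = 2.519886, K_3 = 160.0/384.7 = 0.415909
Newton iteration, β⁰ = 0.5:
  β = 0.5000: g = -0.30288, g' = -0.7437 → β = 0.0928
  β = 0.0928: g = 0.02104, g' = -0.9930 → β = 0.1140
  β = 0.1140: g = 0.00044, g' = -0.9524 → β = 0.1144
Converged at β = 0.1144.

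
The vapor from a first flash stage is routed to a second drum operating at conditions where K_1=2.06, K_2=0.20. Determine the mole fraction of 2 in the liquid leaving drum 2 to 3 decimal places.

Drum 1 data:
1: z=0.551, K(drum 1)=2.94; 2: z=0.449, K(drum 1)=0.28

Drum 1:
Material balance + equilibrium reduce to Σ zᵢ(Kᵢ−1)/(1+ψ₁(Kᵢ−1)) = 0.
Check two-phase: ΣzᵢKᵢ = 1.746 > 1 and Σzᵢ/Kᵢ = 1.791 > 1, so g(0) = 0.746 > 0 and g(1) = -0.791 < 0.
Newton–Raphson from ψ₁ = 0.5:
  ψ₁ = 0.500: g = 0.0375, g' = -1.103 → ψ₁ = 0.534
Converged at ψ₁ = 0.534.
Drum-1 compositions:
  1: x = 0.271, y = 0.796
  2: x = 0.729, y = 0.204
Drum-2 feed = drum-1 vapor: z₂ = (0.7958, 0.2042).
Drum 2:
Material balance + equilibrium reduce to Σ zᵢ(Kᵢ−1)/(1+ψ₂(Kᵢ−1)) = 0.
Feasibility: ΣzᵢKᵢ = 1.680, Σzᵢ/Kᵢ = 1.407 — both > 1, two phases present.
Iterate (Newton) starting at ψ₂ = 0.67:
  ψ₂ = 0.670: g = 0.1412, g' = -0.913 → ψ₂ = 0.825
  ψ₂ = 0.825: g = -0.0300, g' = -1.383 → ψ₂ = 0.803
  ψ₂ = 0.803: g = -0.0011, g' = -1.283 → ψ₂ = 0.802
Converged at ψ₂ = 0.802.
  1: x = 0.430, y = 0.886
  2: x = 0.570, y = 0.114

x_2 (drum 2) = 0.570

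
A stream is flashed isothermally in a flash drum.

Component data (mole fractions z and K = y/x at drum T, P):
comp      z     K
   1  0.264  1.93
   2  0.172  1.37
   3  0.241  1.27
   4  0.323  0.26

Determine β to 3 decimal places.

Material balance + equilibrium reduce to Σ zᵢ(Kᵢ−1)/(1+β(Kᵢ−1)) = 0.
g(0) = ΣzᵢKᵢ − 1 = 0.135 and g(1) = 1 − Σzᵢ/Kᵢ = -0.694, so a root lies in (0, 1).
Newton iteration, β⁰ = 0.39:
  β = 0.390: g = -0.0413, g' = -0.505 → β = 0.308
  β = 0.308: g = -0.0016, g' = -0.469 → β = 0.305
Converged at β = 0.305.

β = 0.305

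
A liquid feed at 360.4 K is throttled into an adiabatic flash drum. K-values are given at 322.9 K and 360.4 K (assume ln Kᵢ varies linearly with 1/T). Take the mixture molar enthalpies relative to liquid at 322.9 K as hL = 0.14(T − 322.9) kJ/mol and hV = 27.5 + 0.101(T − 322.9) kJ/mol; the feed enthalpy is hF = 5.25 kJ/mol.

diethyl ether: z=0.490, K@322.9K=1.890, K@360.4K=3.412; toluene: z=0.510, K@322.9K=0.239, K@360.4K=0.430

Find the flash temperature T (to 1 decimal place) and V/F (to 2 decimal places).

Adiabatic flash: solve Rachford–Rice at each trial T, then check hF = ψ·hV(T) + (1−ψ)·hL(T).
  T = 322.9 K: K = (1.890, 0.239), RR gives ψ = 0.071, H_out = 1.949 kJ/mol
  T = 360.4 K: K = (3.412, 0.430), RR gives ψ = 0.648, H_out = 22.128 kJ/mol
  T = 341.6 K: K = (2.579, 0.326), RR gives ψ = 0.403, H_out = 13.420 kJ/mol
  T = 332.2 K: K = (2.216, 0.280), RR gives ψ = 0.261, H_out = 8.383 kJ/mol
  T = 327.5 K: K = (2.047, 0.259), RR gives ψ = 0.174, H_out = 5.394 kJ/mol
  T = 325.2 K: K = (1.967, 0.249), RR gives ψ = 0.125, H_out = 3.750 kJ/mol
Linear interpolation between T = 325.2 (H_out = 3.750) and T = 327.5 (H_out = 5.394) on hF = 5.25 gives T ≈ 327.3 K, at which ψ = 0.17.

T = 327.3 K, V/F = 0.17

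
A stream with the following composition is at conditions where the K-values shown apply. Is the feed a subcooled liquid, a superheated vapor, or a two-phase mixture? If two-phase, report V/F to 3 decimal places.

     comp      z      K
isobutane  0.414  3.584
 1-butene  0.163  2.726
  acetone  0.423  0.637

ΣzᵢKᵢ = 2.198; Σzᵢ/Kᵢ = 0.839.
Since Σzᵢ/Kᵢ < 1 the mixture is above its dew point — single vapor phase.

superheated vapor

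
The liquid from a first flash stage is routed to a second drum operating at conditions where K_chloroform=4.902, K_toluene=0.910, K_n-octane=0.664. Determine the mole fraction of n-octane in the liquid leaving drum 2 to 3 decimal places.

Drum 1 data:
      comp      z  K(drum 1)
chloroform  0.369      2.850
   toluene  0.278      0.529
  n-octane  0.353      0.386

x_n-octane (drum 2) = 0.589

Drum 1:
Material balance + equilibrium reduce to Σ zᵢ(Kᵢ−1)/(1+ψ₁(Kᵢ−1)) = 0.
g(0) = ΣzᵢKᵢ − 1 = 0.335 and g(1) = 1 − Σzᵢ/Kᵢ = -0.570, so a root lies in (0, 1).
Iterate (Newton) starting at ψ₁ = 0.5:
  ψ₁ = 0.500: g = -0.1294, g' = -0.723 → ψ₁ = 0.321
  ψ₁ = 0.321: g = 0.0040, g' = -0.789 → ψ₁ = 0.326
Converged at ψ₁ = 0.326.
Drum-1 compositions:
  chloroform: x = 0.230, y = 0.656
  toluene: x = 0.328, y = 0.174
  n-octane: x = 0.441, y = 0.170
Drum-2 feed = drum-1 liquid: z₂ = (0.2301, 0.3285, 0.4414).
Drum 2:
Newton iteration, ψ₂⁰ = 0.5:
  ψ₂ = 0.500: g = 0.0951, g' = -0.477 → ψ₂ = 0.699
  ψ₂ = 0.699: g = 0.0154, g' = -0.340 → ψ₂ = 0.745
  ψ₂ = 0.745: g = 0.0004, g' = -0.321 → ψ₂ = 0.746
Converged at ψ₂ = 0.746.
  chloroform: x = 0.059, y = 0.288
  toluene: x = 0.352, y = 0.320
  n-octane: x = 0.589, y = 0.391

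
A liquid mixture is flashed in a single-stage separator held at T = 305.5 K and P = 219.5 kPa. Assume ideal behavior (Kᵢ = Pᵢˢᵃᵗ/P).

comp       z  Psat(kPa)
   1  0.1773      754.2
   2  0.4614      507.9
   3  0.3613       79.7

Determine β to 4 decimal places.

β = 0.7700

Raoult's law: Kᵢ = Pᵢˢᵃᵗ/P = Pᵢˢᵃᵗ/219.5.
  K_1 = 754.2/219.5 = 3.435991, K_2 = 507.9/219.5 = 2.313895, K_3 = 79.7/219.5 = 0.363098
Let β = V/F and solve Σ zᵢ(Kᵢ−1)/(1+β(Kᵢ−1)) = 0.
g(0) = ΣzᵢKᵢ − 1 = 0.8080 and g(1) = 1 − Σzᵢ/Kᵢ = -0.2461, so a root lies in (0, 1).
Iterate (Newton) starting at β = 0.68:
  β = 0.6800: g = 0.07685, g' = -0.8273 → β = 0.7729
  β = 0.7729: g = -0.00260, g' = -0.8912 → β = 0.7700
Converged at β = 0.7700.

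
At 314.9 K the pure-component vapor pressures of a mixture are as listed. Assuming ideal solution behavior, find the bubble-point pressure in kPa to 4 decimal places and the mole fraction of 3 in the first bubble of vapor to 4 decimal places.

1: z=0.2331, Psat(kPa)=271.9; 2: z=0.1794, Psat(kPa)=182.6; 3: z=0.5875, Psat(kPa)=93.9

At the bubble point ψ → 0, so ΣzᵢKᵢ = 1 with Kᵢ = Pᵢˢᵃᵗ/P ⇒ P = ΣzᵢPᵢˢᵃᵗ.
P = 0.2331·271.9 + 0.1794·182.6 + 0.5875·93.9 = 151.3046 kPa
yᵢ = zᵢPᵢˢᵃᵗ/P ⇒ y_3 = 0.5875·93.9/151.3046 = 0.3646

Pbub = 151.3046 kPa, y_3 = 0.3646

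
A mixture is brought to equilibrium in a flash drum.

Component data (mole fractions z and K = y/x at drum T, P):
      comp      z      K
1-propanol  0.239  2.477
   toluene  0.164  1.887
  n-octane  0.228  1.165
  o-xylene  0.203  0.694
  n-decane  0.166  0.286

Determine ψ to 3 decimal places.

ψ = 0.665

Newton iteration, ψ⁰ = 0.5:
  ψ = 0.500: g = 0.0809, g' = -0.471 → ψ = 0.672
  ψ = 0.672: g = -0.0038, g' = -0.530 → ψ = 0.665
Converged at ψ = 0.665.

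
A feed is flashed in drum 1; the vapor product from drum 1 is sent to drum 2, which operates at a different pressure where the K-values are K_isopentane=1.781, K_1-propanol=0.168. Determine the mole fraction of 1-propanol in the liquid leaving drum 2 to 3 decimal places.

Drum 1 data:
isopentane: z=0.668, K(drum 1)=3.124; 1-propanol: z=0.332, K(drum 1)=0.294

x_1-propanol (drum 2) = 0.484

Drum 1:
Binary case is linear: z₁(K₁−1)(1+ψ₁(K₂−1)) + z₂(K₂−1)(1+ψ₁(K₁−1)) = 0
⇒ ψ₁ = [z₁(K₁−1)+z₂(K₂−1)] / [−(K₁−1)(K₂−1)] = 1.1844/1.4995 = 0.790
Drum-1 compositions:
  isopentane: x = 0.249, y = 0.779
  1-propanol: x = 0.751, y = 0.221
Drum-2 feed = drum-1 vapor: z₂ = (0.7793, 0.2207).
Drum 2:
Material balance + equilibrium reduce to Σ zᵢ(Kᵢ−1)/(1+ψ₂(Kᵢ−1)) = 0.
g(0) = ΣzᵢKᵢ − 1 = 0.425 and g(1) = 1 − Σzᵢ/Kᵢ = -0.751, so a root lies in (0, 1).
Newton iteration, ψ₂⁰ = 0.5:
  ψ₂ = 0.500: g = 0.1234, g' = -0.694 → ψ₂ = 0.678
  ψ₂ = 0.678: g = -0.0231, g' = -1.007 → ψ₂ = 0.655
  ψ₂ = 0.655: g = -0.0007, g' = -0.946 → ψ₂ = 0.654
Converged at ψ₂ = 0.654.
  isopentane: x = 0.516, y = 0.919
  1-propanol: x = 0.484, y = 0.081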